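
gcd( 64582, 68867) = 1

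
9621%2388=69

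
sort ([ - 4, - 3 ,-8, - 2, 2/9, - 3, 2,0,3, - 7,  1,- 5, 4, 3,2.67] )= [ - 8, - 7 , - 5,-4, - 3 , - 3, - 2,0, 2/9,1,2,2.67, 3,3,4]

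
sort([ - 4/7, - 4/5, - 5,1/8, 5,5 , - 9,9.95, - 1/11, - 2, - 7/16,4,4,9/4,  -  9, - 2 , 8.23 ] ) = [ - 9, - 9, - 5, - 2,-2 , - 4/5, - 4/7, - 7/16, - 1/11 , 1/8,9/4, 4,4,5,5, 8.23,9.95 ]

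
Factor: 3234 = 2^1*3^1*7^2*11^1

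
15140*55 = 832700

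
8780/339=8780/339 = 25.90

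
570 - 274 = 296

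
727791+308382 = 1036173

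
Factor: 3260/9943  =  2^2*5^1*61^( - 1) = 20/61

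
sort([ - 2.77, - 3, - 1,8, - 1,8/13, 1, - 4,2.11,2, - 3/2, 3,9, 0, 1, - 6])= [ - 6, - 4,-3, - 2.77, - 3/2,-1, - 1,0, 8/13, 1,1, 2,2.11,3,8,9]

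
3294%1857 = 1437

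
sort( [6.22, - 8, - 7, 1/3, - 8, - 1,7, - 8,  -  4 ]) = [ - 8, - 8,-8, - 7, - 4, - 1, 1/3, 6.22,7]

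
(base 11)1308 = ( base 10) 1702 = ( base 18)54a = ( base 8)3246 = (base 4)122212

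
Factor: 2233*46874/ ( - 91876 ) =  - 52334821/45938 =- 2^( - 1)*7^1*11^1*23^1*29^1*103^(-1)*223^( - 1)*1019^1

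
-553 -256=  -  809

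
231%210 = 21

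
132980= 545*244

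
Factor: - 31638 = -2^1 * 3^1*5273^1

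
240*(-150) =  -36000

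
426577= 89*4793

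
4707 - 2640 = 2067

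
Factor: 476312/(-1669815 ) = -2^3 * 3^(-4)*5^(- 1)*7^( - 1) *19^(  -  1 )*31^( - 1)*59539^1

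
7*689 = 4823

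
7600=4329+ 3271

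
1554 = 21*74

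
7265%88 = 49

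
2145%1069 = 7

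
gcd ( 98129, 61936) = 1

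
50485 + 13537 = 64022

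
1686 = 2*843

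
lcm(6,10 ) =30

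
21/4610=21/4610 = 0.00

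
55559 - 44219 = 11340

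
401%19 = 2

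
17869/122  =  146  +  57/122=146.47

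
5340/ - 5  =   - 1068/1 = -1068.00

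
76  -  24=52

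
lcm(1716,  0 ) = 0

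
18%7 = 4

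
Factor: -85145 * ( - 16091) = 5^1*16091^1*17029^1 =1370068195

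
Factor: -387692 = -2^2*103^1 * 941^1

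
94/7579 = 94/7579 = 0.01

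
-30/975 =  - 1 + 63/65 = - 0.03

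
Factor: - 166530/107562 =  -  305/197 = - 5^1*61^1*197^( - 1)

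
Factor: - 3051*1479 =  - 4512429  =  - 3^4 * 17^1 * 29^1*113^1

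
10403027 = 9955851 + 447176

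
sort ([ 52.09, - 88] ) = [  -  88, 52.09 ]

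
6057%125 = 57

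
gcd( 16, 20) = 4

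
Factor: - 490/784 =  - 5/8 = - 2^ ( - 3 )*5^1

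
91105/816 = 91105/816 = 111.65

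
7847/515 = 15 + 122/515 = 15.24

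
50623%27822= 22801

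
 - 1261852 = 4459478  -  5721330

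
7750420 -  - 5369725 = 13120145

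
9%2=1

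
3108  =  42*74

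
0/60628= 0 = 0.00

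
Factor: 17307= 3^3*641^1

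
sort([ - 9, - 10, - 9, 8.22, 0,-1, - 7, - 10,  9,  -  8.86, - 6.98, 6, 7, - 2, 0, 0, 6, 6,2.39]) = [-10, - 10,  -  9,-9, -8.86,  -  7,-6.98,-2, - 1,  0, 0, 0,2.39, 6,6,6, 7, 8.22, 9]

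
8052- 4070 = 3982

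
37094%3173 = 2191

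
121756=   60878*2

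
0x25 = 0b100101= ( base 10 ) 37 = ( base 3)1101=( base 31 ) 16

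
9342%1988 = 1390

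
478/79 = 6 + 4/79 = 6.05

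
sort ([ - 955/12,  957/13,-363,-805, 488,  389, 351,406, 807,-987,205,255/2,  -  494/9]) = [ - 987, - 805,-363,-955/12, - 494/9, 957/13,255/2,  205,351,389 , 406,  488, 807] 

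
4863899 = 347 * 14017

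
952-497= 455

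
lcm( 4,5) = 20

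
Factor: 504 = 2^3* 3^2*7^1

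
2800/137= 20 + 60/137= 20.44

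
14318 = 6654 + 7664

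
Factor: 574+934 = 2^2 * 13^1 * 29^1 = 1508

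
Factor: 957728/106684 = 239432/26671 = 2^3*149^( - 1) * 173^2*179^( - 1)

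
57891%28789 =313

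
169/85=1 + 84/85 = 1.99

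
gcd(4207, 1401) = 1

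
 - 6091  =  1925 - 8016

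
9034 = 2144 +6890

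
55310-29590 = 25720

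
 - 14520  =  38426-52946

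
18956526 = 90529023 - 71572497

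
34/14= 17/7=   2.43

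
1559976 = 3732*418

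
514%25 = 14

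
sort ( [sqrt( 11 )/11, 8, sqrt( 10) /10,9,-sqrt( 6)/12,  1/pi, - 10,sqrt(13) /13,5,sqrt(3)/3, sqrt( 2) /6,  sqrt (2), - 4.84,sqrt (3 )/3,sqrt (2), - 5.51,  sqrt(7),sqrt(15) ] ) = [ - 10, - 5.51, - 4.84, - sqrt( 6)/12, sqrt (2 ) /6 , sqrt (13) /13,sqrt (11)/11, sqrt(10) /10,1/pi,sqrt(3 ) /3,sqrt( 3)/3,sqrt(2),  sqrt( 2 ), sqrt( 7), sqrt(15),  5,8,9]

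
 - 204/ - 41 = 204/41= 4.98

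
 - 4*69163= - 276652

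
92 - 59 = 33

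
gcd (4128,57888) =96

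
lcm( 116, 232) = 232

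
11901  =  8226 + 3675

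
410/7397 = 410/7397 = 0.06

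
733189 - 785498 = - 52309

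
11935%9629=2306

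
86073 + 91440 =177513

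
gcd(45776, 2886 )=2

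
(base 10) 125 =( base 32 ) 3t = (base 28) 4d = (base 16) 7d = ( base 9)148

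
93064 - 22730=70334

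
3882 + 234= 4116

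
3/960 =1/320 = 0.00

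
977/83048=977/83048 =0.01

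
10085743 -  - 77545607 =87631350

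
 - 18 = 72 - 90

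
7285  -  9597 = -2312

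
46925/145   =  9385/29 = 323.62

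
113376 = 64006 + 49370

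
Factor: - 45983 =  - 7^1*6569^1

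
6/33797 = 6/33797 = 0.00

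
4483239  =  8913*503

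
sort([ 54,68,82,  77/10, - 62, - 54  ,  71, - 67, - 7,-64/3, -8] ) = [-67,-62, - 54 , - 64/3, - 8,- 7,77/10,54 , 68, 71, 82] 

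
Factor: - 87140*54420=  - 2^4*3^1*5^2 *907^1*4357^1  =  -  4742158800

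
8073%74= 7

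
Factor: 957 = 3^1*11^1*29^1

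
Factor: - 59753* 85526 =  - 2^1*7^1*41^1*149^1*59753^1 = - 5110435078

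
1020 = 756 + 264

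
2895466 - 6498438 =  - 3602972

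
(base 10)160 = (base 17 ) 97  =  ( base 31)55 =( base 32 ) 50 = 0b10100000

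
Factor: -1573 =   -  11^2*13^1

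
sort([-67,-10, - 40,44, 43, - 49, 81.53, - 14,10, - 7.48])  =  [ - 67, - 49,-40, - 14, - 10,  -  7.48,10,43,  44,81.53 ] 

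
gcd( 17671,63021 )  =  1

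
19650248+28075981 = 47726229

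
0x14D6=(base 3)21022120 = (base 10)5334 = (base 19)eee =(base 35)4ce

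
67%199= 67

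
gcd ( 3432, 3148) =4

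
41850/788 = 53 + 43/394 = 53.11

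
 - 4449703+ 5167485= 717782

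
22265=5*4453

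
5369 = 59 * 91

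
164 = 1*164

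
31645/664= 31645/664= 47.66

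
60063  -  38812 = 21251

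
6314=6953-639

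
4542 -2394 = 2148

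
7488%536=520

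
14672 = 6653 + 8019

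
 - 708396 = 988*( - 717 )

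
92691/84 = 30897/28  =  1103.46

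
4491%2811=1680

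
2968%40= 8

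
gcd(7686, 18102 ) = 42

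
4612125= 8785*525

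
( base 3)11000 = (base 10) 108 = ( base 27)40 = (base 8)154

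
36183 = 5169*7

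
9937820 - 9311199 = 626621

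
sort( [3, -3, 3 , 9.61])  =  [ - 3,3,  3,9.61 ] 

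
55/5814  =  55/5814   =  0.01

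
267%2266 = 267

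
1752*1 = 1752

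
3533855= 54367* 65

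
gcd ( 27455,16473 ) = 5491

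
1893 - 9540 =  -7647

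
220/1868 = 55/467 = 0.12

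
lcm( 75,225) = 225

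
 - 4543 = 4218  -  8761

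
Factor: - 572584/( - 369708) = 143146/92427 = 2^1*3^( - 1)* 19^1 *3767^1*30809^( - 1 )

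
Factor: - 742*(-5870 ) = 4355540  =  2^2*5^1*  7^1*53^1*587^1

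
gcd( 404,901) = 1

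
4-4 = 0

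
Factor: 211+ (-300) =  - 89  =  -  89^1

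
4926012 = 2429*2028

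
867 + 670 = 1537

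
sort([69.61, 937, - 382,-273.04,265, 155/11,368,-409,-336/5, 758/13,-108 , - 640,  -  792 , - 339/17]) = [ - 792,-640,-409, - 382, - 273.04,-108,-336/5, - 339/17, 155/11, 758/13,69.61,  265, 368 , 937 ]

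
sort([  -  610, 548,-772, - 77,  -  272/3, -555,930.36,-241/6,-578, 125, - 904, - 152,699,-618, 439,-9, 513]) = [ -904,-772, - 618, -610,-578, - 555, - 152 , - 272/3, - 77,-241/6,-9,125, 439,513, 548,699, 930.36]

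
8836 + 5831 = 14667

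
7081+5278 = 12359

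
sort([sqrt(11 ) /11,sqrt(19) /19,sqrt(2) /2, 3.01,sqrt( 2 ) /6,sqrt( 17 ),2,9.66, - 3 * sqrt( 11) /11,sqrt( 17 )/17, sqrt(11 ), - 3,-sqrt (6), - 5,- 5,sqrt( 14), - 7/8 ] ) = [ - 5,-5, - 3, - sqrt( 6 ),- 3*sqrt( 11 )/11,-7/8,sqrt( 19) /19, sqrt( 2 )/6, sqrt(17)/17,sqrt( 11 ) /11,sqrt( 2 ) /2,2,3.01,sqrt(11), sqrt( 14 ) , sqrt(17 ),9.66 ] 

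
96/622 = 48/311=0.15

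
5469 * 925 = 5058825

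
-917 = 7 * ( - 131)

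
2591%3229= 2591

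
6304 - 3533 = 2771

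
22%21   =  1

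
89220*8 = 713760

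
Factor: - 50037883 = -7^1*53^1*134873^1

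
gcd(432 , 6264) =216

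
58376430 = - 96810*( - 603 ) 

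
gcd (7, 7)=7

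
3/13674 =1/4558 = 0.00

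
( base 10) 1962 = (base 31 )219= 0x7aa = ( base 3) 2200200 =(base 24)39i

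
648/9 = 72= 72.00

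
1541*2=3082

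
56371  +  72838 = 129209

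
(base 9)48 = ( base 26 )1I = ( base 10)44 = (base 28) 1G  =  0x2C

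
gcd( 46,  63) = 1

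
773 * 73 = 56429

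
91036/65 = 1400+36/65= 1400.55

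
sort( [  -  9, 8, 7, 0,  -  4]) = [- 9, - 4,  0, 7,8 ]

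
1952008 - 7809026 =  - 5857018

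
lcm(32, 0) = 0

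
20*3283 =65660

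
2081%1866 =215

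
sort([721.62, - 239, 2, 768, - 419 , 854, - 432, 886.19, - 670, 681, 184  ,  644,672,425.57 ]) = [-670,-432, - 419,  -  239 , 2 , 184,425.57,644,  672,  681,721.62 , 768,  854,886.19]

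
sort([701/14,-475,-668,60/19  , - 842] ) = [ - 842,  -  668,  -  475,60/19,701/14] 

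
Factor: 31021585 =5^1 * 7^1*19^1*46649^1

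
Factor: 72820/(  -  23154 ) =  - 2^1*3^(  -  1)*5^1*11^1 * 17^( - 1)*227^(  -  1)*331^1 = -  36410/11577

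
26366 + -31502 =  - 5136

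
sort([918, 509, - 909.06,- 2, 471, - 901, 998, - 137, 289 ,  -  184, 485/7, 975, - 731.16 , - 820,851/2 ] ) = [ - 909.06,-901 , -820 , - 731.16, - 184 ,  -  137,  -  2, 485/7, 289, 851/2,471, 509, 918, 975,998 ]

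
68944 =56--68888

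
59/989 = 59/989 = 0.06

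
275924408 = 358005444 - 82081036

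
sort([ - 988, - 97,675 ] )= [ - 988, - 97,675]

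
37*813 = 30081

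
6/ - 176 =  - 1 + 85/88 = - 0.03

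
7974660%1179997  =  894678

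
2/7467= 2/7467 = 0.00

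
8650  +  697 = 9347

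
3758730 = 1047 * 3590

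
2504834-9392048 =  - 6887214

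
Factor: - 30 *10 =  - 2^2*3^1*5^2 = -300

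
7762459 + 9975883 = 17738342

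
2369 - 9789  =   -7420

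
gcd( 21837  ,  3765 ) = 753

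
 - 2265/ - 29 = 2265/29 = 78.10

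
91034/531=91034/531 =171.44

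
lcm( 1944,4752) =42768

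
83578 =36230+47348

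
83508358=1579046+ 81929312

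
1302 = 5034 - 3732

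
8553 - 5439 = 3114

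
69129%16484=3193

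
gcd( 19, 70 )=1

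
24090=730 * 33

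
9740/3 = 9740/3 =3246.67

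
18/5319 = 2/591  =  0.00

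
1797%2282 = 1797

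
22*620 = 13640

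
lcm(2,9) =18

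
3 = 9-6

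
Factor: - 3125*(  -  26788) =83712500 = 2^2*5^5*37^1 * 181^1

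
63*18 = 1134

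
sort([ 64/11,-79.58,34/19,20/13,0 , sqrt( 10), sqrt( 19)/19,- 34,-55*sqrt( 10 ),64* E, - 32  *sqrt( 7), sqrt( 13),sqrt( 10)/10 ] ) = [ - 55*sqrt(10 ), - 32*sqrt (7), - 79.58, - 34,0, sqrt(19)/19, sqrt( 10)/10,20/13, 34/19,sqrt( 10 ),  sqrt( 13), 64/11,64*E] 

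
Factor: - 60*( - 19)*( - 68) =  - 77520 = -  2^4 * 3^1*5^1*17^1*19^1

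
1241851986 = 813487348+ 428364638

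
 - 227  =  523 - 750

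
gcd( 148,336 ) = 4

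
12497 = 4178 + 8319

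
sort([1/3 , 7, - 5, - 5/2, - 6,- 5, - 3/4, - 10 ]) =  [ - 10, -6, - 5, - 5,-5/2, - 3/4, 1/3,  7]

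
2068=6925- 4857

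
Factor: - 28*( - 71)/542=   2^1*7^1 * 71^1*271^( - 1)=994/271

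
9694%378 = 244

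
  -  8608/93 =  - 8608/93 = - 92.56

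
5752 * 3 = 17256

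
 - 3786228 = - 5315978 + 1529750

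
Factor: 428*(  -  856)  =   - 366368 = - 2^5*107^2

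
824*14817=12209208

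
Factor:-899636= - 2^2 *224909^1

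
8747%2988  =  2771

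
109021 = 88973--20048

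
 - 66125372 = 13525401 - 79650773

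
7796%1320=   1196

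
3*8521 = 25563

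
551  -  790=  - 239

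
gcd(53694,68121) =9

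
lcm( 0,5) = 0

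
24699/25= 987 + 24/25 = 987.96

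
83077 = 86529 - 3452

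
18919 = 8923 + 9996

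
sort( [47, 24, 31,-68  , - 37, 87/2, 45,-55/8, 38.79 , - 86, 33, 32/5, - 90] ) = [ - 90,-86, - 68, -37,- 55/8,32/5, 24, 31, 33, 38.79,87/2,45, 47]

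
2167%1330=837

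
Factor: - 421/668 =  - 2^( - 2)*167^( - 1)*421^1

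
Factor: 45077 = 45077^1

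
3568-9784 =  - 6216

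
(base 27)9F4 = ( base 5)210340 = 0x1B3A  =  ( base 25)b3k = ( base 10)6970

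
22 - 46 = -24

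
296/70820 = 74/17705=0.00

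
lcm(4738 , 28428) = 28428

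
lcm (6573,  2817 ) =19719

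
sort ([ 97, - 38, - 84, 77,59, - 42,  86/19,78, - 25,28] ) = [ - 84,-42,  -  38, - 25,86/19 , 28, 59,77,78,97]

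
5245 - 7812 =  - 2567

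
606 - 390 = 216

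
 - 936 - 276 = - 1212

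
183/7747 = 3/127 = 0.02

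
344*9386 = 3228784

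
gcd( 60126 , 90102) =6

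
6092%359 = 348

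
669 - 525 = 144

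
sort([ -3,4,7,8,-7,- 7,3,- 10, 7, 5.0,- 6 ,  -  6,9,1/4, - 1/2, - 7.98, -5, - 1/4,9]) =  [ - 10,-7.98, - 7, - 7, - 6, - 6, - 5,- 3, - 1/2, - 1/4, 1/4 , 3, 4, 5.0,  7, 7, 8, 9,9 ]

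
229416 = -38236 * (-6)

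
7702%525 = 352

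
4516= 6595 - 2079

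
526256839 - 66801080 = 459455759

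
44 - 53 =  - 9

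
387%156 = 75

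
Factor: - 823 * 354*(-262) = 2^2 * 3^1*59^1*131^1*823^1 = 76331604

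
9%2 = 1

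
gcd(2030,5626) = 58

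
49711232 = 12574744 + 37136488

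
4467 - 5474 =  - 1007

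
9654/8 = 1206 + 3/4=1206.75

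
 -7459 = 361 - 7820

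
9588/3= 3196 = 3196.00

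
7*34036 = 238252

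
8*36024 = 288192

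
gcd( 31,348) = 1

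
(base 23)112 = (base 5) 4204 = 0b1000101010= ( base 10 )554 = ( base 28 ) jm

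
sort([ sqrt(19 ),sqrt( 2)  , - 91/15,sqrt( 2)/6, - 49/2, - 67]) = [ - 67,-49/2, - 91/15,sqrt(2)/6,sqrt( 2),sqrt( 19)]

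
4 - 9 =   -  5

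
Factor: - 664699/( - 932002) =2^( -1)*7^1*29^ ( - 1 )*269^1*353^1*16069^( - 1) 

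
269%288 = 269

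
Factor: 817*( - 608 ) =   -  496736  =  - 2^5*19^2 * 43^1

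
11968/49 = 244 + 12/49 = 244.24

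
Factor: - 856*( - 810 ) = 693360 = 2^4 * 3^4*5^1*107^1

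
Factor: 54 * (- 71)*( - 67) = 256878=2^1*3^3*67^1*71^1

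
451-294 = 157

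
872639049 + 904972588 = 1777611637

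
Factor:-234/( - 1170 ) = 5^( - 1) = 1/5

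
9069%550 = 269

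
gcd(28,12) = 4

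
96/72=1 +1/3= 1.33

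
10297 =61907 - 51610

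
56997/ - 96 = -18999/32=-593.72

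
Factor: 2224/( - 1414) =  - 2^3*7^(  -  1)*101^( - 1 )*139^1 = - 1112/707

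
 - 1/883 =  - 1/883 = - 0.00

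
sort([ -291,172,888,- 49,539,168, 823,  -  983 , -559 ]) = [ - 983,- 559,-291,-49, 168,  172, 539,823, 888 ]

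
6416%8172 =6416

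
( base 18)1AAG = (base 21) 1007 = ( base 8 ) 22064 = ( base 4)2100310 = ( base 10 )9268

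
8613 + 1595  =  10208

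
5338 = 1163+4175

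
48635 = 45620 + 3015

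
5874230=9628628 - 3754398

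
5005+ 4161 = 9166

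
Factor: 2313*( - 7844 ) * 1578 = -2^3*3^3*37^1*53^1*257^1 * 263^1 =-28629925416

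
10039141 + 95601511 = 105640652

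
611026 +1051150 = 1662176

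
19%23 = 19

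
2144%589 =377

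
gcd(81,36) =9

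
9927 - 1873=8054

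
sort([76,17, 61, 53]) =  [ 17, 53, 61, 76]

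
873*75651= 66043323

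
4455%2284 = 2171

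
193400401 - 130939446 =62460955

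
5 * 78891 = 394455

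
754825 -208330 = 546495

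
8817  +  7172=15989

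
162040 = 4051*40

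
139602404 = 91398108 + 48204296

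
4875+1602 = 6477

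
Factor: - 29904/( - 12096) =89/36 = 2^ ( - 2 )*3^( - 2)*89^1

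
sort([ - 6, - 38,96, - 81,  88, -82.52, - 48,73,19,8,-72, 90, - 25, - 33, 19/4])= [ - 82.52, - 81, - 72, - 48, - 38,- 33, - 25, - 6, 19/4,8,19,73,88, 90,96 ]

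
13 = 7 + 6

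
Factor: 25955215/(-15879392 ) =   -  2^ ( - 5) * 5^1 * 11^1*13^1 * 31^1*1171^1*496231^(  -  1 ) 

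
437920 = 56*7820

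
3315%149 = 37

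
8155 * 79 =644245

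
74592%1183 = 63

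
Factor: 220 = 2^2*5^1* 11^1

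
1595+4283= 5878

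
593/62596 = 593/62596 = 0.01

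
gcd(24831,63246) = 3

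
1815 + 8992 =10807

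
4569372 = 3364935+1204437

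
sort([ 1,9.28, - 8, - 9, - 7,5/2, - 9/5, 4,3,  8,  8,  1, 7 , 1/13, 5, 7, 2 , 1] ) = [ - 9, - 8 , - 7,- 9/5, 1/13, 1, 1,1, 2,5/2, 3, 4,5, 7,7,8, 8,9.28]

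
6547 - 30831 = -24284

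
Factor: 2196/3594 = 366/599= 2^1*3^1*61^1*599^ (  -  1) 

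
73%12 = 1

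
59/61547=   59/61547 =0.00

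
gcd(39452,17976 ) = 28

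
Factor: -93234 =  - 2^1*3^1*41^1*379^1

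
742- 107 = 635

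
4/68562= 2/34281 = 0.00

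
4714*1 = 4714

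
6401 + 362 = 6763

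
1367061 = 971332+395729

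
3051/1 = 3051=3051.00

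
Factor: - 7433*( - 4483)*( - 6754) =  - 225057726806 = - 2^1*11^1*307^1*4483^1*7433^1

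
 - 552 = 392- 944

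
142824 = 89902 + 52922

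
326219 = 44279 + 281940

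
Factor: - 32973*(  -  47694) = 1572614262=2^1 * 3^2* 29^1*379^1 * 7949^1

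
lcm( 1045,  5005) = 95095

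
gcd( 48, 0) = 48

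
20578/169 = 20578/169 = 121.76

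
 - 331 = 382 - 713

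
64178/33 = 1944 + 26/33 = 1944.79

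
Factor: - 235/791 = -5^1*7^( - 1)*47^1*113^( - 1 )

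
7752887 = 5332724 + 2420163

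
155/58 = 155/58 =2.67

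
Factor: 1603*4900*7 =2^2*5^2*7^4*229^1= 54982900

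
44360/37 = 44360/37 = 1198.92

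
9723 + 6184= 15907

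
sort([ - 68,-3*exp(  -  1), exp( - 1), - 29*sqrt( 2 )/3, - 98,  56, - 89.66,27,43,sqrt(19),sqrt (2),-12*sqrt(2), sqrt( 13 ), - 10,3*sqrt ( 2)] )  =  [ - 98, - 89.66, - 68,- 12 * sqrt(2 ), - 29*sqrt( 2 ) /3, - 10,-3*exp( - 1),exp( - 1 ),sqrt( 2) , sqrt(13 ),3*sqrt( 2), sqrt(19 ),27,43,56 ] 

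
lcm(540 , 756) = 3780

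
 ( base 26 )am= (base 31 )93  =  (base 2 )100011010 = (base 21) D9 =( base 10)282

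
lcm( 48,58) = 1392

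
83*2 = 166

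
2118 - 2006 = 112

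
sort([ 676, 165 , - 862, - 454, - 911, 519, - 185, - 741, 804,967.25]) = [ - 911, - 862 , - 741, - 454, - 185, 165,519, 676, 804, 967.25]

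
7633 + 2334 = 9967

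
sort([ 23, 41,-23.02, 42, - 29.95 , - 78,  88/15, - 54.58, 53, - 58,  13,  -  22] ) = [ - 78,- 58, - 54.58,-29.95 , - 23.02 , - 22 , 88/15, 13, 23, 41, 42,  53] 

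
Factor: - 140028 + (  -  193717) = - 5^1*66749^1 = - 333745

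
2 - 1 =1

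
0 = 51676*0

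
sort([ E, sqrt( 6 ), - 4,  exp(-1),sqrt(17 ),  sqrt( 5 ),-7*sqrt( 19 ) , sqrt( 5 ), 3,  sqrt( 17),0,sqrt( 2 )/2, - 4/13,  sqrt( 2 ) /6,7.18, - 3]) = [ - 7*sqrt( 19), - 4, - 3, - 4/13,0,sqrt( 2 )/6, exp(-1 ),sqrt( 2)/2,sqrt( 5) , sqrt( 5),sqrt( 6 ),  E,  3,sqrt( 17 ),sqrt( 17 ), 7.18]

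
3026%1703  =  1323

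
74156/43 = 74156/43 = 1724.56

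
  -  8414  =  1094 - 9508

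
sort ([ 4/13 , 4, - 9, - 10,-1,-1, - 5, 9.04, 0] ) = [-10,- 9, - 5,  -  1, - 1, 0, 4/13, 4, 9.04]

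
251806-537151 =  - 285345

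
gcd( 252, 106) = 2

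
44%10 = 4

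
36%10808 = 36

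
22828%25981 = 22828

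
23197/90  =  23197/90 = 257.74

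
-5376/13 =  - 5376/13 = - 413.54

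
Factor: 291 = 3^1*97^1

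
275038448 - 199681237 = 75357211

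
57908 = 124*467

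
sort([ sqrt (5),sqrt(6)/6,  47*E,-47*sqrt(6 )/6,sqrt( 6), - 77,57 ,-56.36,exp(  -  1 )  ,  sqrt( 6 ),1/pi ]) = [-77,-56.36, - 47 * sqrt(6)/6,  1/pi,exp( - 1),sqrt( 6) /6, sqrt(5) , sqrt( 6),sqrt(6),57 , 47*E]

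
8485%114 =49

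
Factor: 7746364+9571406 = 17317770 = 2^1*3^1*5^1* 577259^1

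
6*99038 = 594228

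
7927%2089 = 1660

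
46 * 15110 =695060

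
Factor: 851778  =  2^1* 3^2 * 79^1* 599^1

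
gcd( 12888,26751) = 3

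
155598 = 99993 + 55605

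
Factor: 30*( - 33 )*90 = -2^2 * 3^4*5^2*11^1 = -89100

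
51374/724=25687/362 = 70.96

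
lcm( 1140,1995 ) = 7980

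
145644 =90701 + 54943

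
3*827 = 2481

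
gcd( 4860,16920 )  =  180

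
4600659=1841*2499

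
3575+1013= 4588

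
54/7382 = 27/3691 = 0.01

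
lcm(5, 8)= 40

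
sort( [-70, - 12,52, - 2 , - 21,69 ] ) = [ - 70,- 21, - 12, - 2,52,69]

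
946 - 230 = 716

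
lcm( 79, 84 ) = 6636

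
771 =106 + 665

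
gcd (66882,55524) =6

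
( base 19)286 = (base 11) 730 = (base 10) 880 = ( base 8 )1560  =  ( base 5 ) 12010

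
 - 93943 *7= - 657601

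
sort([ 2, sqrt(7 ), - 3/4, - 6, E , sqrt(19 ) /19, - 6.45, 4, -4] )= [ - 6.45, - 6, - 4, - 3/4,sqrt(19 )/19,  2,sqrt (7 ), E,4 ]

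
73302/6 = 12217 = 12217.00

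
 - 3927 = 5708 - 9635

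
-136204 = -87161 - 49043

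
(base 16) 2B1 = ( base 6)3105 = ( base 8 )1261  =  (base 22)197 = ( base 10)689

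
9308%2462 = 1922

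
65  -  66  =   - 1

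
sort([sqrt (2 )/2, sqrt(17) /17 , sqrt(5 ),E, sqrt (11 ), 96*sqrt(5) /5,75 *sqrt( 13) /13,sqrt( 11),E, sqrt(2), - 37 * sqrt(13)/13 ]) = [ - 37*sqrt(13 )/13 , sqrt(17) /17, sqrt ( 2) /2, sqrt(2),sqrt(5),E, E, sqrt(11 ),sqrt( 11 ),75*sqrt( 13 )/13,96*sqrt(5)/5 ]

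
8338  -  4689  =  3649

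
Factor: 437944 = 2^3*13^1 * 4211^1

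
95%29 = 8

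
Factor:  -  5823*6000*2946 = - 2^5*3^4*5^3* 491^1*647^1  =  -102927348000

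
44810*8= 358480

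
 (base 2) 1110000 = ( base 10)112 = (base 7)220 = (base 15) 77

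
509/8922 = 509/8922 = 0.06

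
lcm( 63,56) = 504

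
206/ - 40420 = - 1+20107/20210 = - 0.01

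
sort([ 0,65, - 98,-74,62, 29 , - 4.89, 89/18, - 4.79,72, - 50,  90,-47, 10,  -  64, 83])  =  [ - 98,- 74,-64,  -  50,- 47,- 4.89, - 4.79,0,89/18,10,29,62,65,72,83,90]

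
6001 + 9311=15312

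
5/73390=1/14678 =0.00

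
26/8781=26/8781 = 0.00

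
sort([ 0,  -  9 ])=[  -  9,0 ]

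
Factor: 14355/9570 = 2^( -1 )*3^1 = 3/2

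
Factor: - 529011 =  - 3^5*7^1*311^1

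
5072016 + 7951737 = 13023753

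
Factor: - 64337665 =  - 5^1*7^1 * 821^1*2239^1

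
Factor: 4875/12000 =2^ (  -  5)*13^1=13/32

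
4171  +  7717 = 11888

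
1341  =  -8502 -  - 9843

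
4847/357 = 4847/357= 13.58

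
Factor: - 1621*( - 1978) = 2^1*23^1*43^1*1621^1 = 3206338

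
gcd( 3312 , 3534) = 6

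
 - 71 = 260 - 331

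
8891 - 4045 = 4846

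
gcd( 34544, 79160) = 8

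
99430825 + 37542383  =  136973208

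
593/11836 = 593/11836 = 0.05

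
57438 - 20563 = 36875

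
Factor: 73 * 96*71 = 2^5*3^1*71^1*73^1 = 497568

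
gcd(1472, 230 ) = 46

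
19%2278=19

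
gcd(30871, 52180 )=1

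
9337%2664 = 1345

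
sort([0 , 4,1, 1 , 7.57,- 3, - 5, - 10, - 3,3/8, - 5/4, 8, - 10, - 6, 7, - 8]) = [ - 10,-10, - 8, - 6,-5, - 3, - 3,  -  5/4,0,3/8,1, 1, 4,7, 7.57, 8 ] 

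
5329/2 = 5329/2 = 2664.50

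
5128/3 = 5128/3 = 1709.33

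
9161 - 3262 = 5899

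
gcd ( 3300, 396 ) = 132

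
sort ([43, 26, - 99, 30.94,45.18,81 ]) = [ - 99,26, 30.94 , 43 , 45.18, 81] 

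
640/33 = 19+13/33 = 19.39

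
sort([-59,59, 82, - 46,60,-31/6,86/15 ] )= [-59, - 46, - 31/6,86/15, 59,  60,82]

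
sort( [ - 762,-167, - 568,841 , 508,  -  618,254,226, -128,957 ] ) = [ - 762,-618,  -  568,-167, - 128,226, 254, 508,841,957]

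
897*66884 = 59994948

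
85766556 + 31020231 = 116786787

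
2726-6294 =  - 3568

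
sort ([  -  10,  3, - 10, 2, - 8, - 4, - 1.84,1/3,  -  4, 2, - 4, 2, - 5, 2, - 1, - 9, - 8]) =[ - 10,  -  10,  -  9, - 8,  -  8 ,-5, - 4, - 4,- 4, - 1.84 ,- 1, 1/3,2, 2,2, 2 , 3 ]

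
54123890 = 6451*8390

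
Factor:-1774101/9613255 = -3^1* 5^ ( - 1) *7^1 * 31^( - 1 )*109^(  -  1)*569^ ( - 1 ) * 84481^1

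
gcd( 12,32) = 4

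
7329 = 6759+570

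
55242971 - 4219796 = 51023175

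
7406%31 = 28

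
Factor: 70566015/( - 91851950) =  - 2^(- 1 )*3^1 * 5^(-1)*13^1*83^(-1) * 22133^(- 1 )* 361877^1 = - 14113203/18370390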